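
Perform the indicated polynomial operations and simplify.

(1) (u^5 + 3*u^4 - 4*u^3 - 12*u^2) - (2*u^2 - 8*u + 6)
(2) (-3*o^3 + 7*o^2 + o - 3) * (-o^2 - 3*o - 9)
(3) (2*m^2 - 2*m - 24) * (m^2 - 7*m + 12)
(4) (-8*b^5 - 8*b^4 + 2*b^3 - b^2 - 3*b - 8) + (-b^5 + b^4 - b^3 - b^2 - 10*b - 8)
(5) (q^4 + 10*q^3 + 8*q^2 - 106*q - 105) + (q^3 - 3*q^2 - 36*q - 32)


(1) = u^5 + 3*u^4 - 4*u^3 - 14*u^2 + 8*u - 6
(2) = 3*o^5 + 2*o^4 + 5*o^3 - 63*o^2 + 27
(3) = 2*m^4 - 16*m^3 + 14*m^2 + 144*m - 288
(4) = -9*b^5 - 7*b^4 + b^3 - 2*b^2 - 13*b - 16
(5) = q^4 + 11*q^3 + 5*q^2 - 142*q - 137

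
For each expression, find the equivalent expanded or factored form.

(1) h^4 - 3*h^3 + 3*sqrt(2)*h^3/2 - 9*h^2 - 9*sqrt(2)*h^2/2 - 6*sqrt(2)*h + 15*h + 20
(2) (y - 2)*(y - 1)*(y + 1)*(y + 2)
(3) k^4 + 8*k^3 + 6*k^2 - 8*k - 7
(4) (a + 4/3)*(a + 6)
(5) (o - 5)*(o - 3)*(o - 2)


(1) = (h - 4)*(h + 1)*(h - sqrt(2))*(h + 5*sqrt(2)/2)
(2) = y^4 - 5*y^2 + 4
(3) = (k - 1)*(k + 1)^2*(k + 7)
(4) = a^2 + 22*a/3 + 8
(5) = o^3 - 10*o^2 + 31*o - 30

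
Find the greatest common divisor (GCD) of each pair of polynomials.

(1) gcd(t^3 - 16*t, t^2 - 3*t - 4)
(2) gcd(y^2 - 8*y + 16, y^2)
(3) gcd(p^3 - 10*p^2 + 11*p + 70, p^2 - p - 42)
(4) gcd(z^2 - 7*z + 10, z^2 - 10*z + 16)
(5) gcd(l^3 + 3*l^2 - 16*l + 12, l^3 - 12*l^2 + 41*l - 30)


(1) = gcd(t*(t - 4)*(t + 4), (t - 4)*(t + 1)) = t - 4
(2) = gcd((y - 4)^2, y^2) = 1
(3) = gcd((p - 7)*(p - 5)*(p + 2), (p - 7)*(p + 6)) = p - 7
(4) = z - 2
(5) = gcd((l - 2)*(l - 1)*(l + 6), (l - 6)*(l - 5)*(l - 1)) = l - 1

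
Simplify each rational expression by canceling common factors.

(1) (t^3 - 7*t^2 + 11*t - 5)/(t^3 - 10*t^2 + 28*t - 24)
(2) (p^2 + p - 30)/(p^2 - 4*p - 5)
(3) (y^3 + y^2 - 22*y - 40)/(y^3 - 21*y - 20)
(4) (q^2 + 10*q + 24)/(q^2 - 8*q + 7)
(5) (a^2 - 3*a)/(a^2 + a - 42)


(1) = (t^3 - 7*t^2 + 11*t - 5)/(t^3 - 10*t^2 + 28*t - 24)
(2) = (p + 6)/(p + 1)
(3) = (y + 2)/(y + 1)
(4) = (q^2 + 10*q + 24)/(q^2 - 8*q + 7)
(5) = (a^2 - 3*a)/(a^2 + a - 42)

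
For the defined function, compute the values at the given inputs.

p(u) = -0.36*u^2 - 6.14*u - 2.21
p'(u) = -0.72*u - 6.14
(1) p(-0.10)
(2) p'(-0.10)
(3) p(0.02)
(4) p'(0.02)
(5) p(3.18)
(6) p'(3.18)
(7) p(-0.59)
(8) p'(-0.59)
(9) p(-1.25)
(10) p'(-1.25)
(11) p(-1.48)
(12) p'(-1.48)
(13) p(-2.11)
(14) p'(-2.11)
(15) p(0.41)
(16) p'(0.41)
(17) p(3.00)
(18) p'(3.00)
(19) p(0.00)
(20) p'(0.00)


(1) = -1.60
(2) = -6.07
(3) = -2.33
(4) = -6.15
(5) = -25.38
(6) = -8.43
(7) = 1.29
(8) = -5.72
(9) = 4.90
(10) = -5.24
(11) = 6.09
(12) = -5.07
(13) = 9.14
(14) = -4.62
(15) = -4.79
(16) = -6.44
(17) = -23.87
(18) = -8.30
(19) = -2.21
(20) = -6.14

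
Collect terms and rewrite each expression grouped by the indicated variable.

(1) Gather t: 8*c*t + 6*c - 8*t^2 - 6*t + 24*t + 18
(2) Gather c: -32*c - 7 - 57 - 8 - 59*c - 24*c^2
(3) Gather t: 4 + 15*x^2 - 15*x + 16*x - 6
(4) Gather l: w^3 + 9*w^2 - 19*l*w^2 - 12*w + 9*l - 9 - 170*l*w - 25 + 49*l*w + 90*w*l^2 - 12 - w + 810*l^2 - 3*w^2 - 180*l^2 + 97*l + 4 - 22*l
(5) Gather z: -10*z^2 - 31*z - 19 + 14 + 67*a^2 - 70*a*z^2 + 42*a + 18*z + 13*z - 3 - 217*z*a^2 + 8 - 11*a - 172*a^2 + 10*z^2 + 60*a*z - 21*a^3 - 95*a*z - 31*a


(1) = 6*c - 8*t^2 + t*(8*c + 18) + 18
(2) = -24*c^2 - 91*c - 72
(3) = 15*x^2 + x - 2
(4) = l^2*(90*w + 630) + l*(-19*w^2 - 121*w + 84) + w^3 + 6*w^2 - 13*w - 42
(5) = -21*a^3 - 105*a^2 - 70*a*z^2 + z*(-217*a^2 - 35*a)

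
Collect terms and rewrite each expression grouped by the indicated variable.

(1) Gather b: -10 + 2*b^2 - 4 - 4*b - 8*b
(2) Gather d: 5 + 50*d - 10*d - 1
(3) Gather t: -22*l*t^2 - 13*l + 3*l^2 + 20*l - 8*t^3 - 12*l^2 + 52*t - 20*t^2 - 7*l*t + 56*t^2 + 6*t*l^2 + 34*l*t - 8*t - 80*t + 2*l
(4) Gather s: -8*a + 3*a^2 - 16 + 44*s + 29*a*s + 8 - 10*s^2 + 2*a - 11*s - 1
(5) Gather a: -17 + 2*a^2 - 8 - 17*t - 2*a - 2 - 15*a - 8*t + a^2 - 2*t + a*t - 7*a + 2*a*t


(1) = 2*b^2 - 12*b - 14
(2) = 40*d + 4
(3) = -9*l^2 + 9*l - 8*t^3 + t^2*(36 - 22*l) + t*(6*l^2 + 27*l - 36)
(4) = 3*a^2 - 6*a - 10*s^2 + s*(29*a + 33) - 9
(5) = 3*a^2 + a*(3*t - 24) - 27*t - 27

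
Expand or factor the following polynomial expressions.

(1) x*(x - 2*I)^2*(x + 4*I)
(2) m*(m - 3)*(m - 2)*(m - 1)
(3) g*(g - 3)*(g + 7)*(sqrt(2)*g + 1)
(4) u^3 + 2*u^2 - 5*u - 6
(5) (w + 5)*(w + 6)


(1) = x^4 + 12*x^2 - 16*I*x
(2) = m^4 - 6*m^3 + 11*m^2 - 6*m
(3) = sqrt(2)*g^4 + g^3 + 4*sqrt(2)*g^3 - 21*sqrt(2)*g^2 + 4*g^2 - 21*g
(4) = (u - 2)*(u + 1)*(u + 3)
(5) = w^2 + 11*w + 30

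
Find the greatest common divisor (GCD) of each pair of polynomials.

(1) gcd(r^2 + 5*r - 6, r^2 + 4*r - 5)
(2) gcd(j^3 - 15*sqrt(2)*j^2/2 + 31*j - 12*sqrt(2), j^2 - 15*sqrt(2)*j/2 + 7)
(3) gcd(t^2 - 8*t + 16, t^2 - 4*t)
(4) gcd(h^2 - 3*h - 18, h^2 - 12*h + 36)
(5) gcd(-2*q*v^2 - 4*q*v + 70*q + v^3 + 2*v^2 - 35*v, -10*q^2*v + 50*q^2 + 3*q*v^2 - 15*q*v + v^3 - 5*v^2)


(1) = r - 1
(2) = j - sqrt(2)/2
(3) = t - 4
(4) = gcd((h - 6)*(h + 3), (h - 6)^2) = h - 6
(5) = 2*q*v - 10*q - v^2 + 5*v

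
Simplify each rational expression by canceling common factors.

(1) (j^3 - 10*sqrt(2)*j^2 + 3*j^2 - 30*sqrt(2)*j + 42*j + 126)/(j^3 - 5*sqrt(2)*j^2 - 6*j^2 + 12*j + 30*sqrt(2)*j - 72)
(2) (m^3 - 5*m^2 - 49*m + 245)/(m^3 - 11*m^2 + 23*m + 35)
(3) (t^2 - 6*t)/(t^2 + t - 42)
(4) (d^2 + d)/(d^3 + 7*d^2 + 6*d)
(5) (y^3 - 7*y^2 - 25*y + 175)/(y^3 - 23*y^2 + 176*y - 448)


(1) = (j^2 + j*(3 - 7*sqrt(2)) - 21*sqrt(2))/(j^2 + j*(-6 - 2*sqrt(2)) + 12*sqrt(2))
(2) = (m + 7)/(m + 1)
(3) = t/(t + 7)
(4) = 1/(d + 6)
(5) = (y^2 - 25)/(y^2 - 16*y + 64)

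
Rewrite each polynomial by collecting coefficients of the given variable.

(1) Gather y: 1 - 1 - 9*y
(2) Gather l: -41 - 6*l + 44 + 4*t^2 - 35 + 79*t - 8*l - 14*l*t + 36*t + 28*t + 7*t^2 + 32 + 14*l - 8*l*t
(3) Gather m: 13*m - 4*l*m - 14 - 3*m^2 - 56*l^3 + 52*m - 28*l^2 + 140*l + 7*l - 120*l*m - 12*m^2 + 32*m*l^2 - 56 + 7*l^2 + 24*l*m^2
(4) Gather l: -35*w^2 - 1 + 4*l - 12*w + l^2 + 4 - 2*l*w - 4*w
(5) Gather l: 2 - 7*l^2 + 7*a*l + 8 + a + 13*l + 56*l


(1) = -9*y
(2) = -22*l*t + 11*t^2 + 143*t
(3) = -56*l^3 - 21*l^2 + 147*l + m^2*(24*l - 15) + m*(32*l^2 - 124*l + 65) - 70
(4) = l^2 + l*(4 - 2*w) - 35*w^2 - 16*w + 3
(5) = a - 7*l^2 + l*(7*a + 69) + 10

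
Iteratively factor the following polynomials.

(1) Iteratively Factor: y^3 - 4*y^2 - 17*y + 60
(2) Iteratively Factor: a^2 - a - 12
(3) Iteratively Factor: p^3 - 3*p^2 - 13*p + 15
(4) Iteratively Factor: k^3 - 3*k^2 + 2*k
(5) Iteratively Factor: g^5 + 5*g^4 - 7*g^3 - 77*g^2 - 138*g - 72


(1) = (y - 3)*(y^2 - y - 20) = (y - 5)*(y - 3)*(y + 4)
(2) = (a + 3)*(a - 4)
(3) = (p - 5)*(p^2 + 2*p - 3) = (p - 5)*(p - 1)*(p + 3)
(4) = (k - 2)*(k^2 - k) = (k - 2)*(k - 1)*(k)
(5) = (g - 4)*(g^4 + 9*g^3 + 29*g^2 + 39*g + 18) = (g - 4)*(g + 3)*(g^3 + 6*g^2 + 11*g + 6) = (g - 4)*(g + 1)*(g + 3)*(g^2 + 5*g + 6) = (g - 4)*(g + 1)*(g + 2)*(g + 3)*(g + 3)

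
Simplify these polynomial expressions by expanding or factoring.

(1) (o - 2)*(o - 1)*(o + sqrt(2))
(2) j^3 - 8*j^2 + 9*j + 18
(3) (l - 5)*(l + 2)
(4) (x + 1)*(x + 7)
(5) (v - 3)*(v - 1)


(1) = o^3 - 3*o^2 + sqrt(2)*o^2 - 3*sqrt(2)*o + 2*o + 2*sqrt(2)
(2) = (j - 6)*(j - 3)*(j + 1)
(3) = l^2 - 3*l - 10
(4) = x^2 + 8*x + 7
(5) = v^2 - 4*v + 3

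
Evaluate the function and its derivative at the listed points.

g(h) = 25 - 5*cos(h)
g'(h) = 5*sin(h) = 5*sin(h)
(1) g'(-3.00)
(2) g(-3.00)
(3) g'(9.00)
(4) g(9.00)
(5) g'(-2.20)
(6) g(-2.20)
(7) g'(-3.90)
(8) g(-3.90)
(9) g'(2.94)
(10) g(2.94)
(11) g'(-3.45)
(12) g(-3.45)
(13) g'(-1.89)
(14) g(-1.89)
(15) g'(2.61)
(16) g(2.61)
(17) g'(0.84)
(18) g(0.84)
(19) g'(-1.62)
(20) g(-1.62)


(1) = -0.71
(2) = 29.95
(3) = 2.06
(4) = 29.56
(5) = -4.04
(6) = 27.94
(7) = 3.44
(8) = 28.63
(9) = 1.00
(10) = 29.90
(11) = 1.52
(12) = 29.76
(13) = -4.75
(14) = 26.57
(15) = 2.53
(16) = 29.31
(17) = 3.72
(18) = 21.66
(19) = -4.99
(20) = 25.25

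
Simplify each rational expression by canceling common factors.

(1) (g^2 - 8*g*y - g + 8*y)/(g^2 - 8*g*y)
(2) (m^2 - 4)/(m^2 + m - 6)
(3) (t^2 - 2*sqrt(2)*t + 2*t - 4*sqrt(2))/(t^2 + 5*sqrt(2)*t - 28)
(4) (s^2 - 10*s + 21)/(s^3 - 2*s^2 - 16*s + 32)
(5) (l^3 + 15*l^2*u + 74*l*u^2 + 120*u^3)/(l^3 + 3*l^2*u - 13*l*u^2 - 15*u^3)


(1) = (g - 1)/g
(2) = (m + 2)/(m + 3)
(3) = (t + 2)/(t + 7*sqrt(2))
(4) = (s^2 - 10*s + 21)/(s^3 - 2*s^2 - 16*s + 32)
(5) = (-l^2 - 10*l*u - 24*u^2)/(-l^2 + 2*l*u + 3*u^2)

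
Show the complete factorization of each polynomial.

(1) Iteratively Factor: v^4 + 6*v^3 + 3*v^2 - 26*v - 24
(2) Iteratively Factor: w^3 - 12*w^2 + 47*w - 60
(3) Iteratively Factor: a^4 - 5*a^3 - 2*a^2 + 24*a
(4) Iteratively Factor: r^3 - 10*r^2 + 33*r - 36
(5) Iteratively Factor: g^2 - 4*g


(1) = (v - 2)*(v^3 + 8*v^2 + 19*v + 12) = (v - 2)*(v + 3)*(v^2 + 5*v + 4) = (v - 2)*(v + 3)*(v + 4)*(v + 1)
(2) = (w - 3)*(w^2 - 9*w + 20) = (w - 5)*(w - 3)*(w - 4)
(3) = (a + 2)*(a^3 - 7*a^2 + 12*a) = a*(a + 2)*(a^2 - 7*a + 12) = a*(a - 4)*(a + 2)*(a - 3)
(4) = (r - 4)*(r^2 - 6*r + 9) = (r - 4)*(r - 3)*(r - 3)
(5) = (g)*(g - 4)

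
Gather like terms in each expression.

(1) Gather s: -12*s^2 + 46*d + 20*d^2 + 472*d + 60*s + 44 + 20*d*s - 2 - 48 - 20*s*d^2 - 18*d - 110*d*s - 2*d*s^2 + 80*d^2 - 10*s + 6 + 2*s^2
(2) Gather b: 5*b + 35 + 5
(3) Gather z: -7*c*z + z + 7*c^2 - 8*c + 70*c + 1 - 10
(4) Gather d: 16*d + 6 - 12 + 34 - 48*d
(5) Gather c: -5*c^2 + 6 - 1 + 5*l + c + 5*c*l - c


(1) = 100*d^2 + 500*d + s^2*(-2*d - 10) + s*(-20*d^2 - 90*d + 50)
(2) = 5*b + 40
(3) = 7*c^2 + 62*c + z*(1 - 7*c) - 9
(4) = 28 - 32*d
(5) = -5*c^2 + 5*c*l + 5*l + 5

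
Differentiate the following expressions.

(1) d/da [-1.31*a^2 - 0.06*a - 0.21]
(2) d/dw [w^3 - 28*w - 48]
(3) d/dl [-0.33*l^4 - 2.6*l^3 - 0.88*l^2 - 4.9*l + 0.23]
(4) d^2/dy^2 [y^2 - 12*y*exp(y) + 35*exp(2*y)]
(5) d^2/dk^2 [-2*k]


(1) = -2.62*a - 0.06
(2) = 3*w^2 - 28
(3) = -1.32*l^3 - 7.8*l^2 - 1.76*l - 4.9
(4) = -12*y*exp(y) + 140*exp(2*y) - 24*exp(y) + 2
(5) = 0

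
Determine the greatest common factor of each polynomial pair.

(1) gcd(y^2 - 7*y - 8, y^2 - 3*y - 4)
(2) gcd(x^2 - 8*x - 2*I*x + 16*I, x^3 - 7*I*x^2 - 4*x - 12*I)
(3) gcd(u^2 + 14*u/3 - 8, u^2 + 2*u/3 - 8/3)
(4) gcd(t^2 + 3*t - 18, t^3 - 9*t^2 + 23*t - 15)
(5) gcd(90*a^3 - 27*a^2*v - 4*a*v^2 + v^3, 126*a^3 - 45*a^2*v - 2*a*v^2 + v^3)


(1) = y + 1
(2) = x - 2*I
(3) = gcd((u - 4/3)*(u + 6), (u - 4/3)*(u + 2)) = u - 4/3
(4) = t - 3
(5) = gcd((-6*a + v)*(-3*a + v)*(5*a + v), (-6*a + v)*(-3*a + v)*(7*a + v)) = 18*a^2 - 9*a*v + v^2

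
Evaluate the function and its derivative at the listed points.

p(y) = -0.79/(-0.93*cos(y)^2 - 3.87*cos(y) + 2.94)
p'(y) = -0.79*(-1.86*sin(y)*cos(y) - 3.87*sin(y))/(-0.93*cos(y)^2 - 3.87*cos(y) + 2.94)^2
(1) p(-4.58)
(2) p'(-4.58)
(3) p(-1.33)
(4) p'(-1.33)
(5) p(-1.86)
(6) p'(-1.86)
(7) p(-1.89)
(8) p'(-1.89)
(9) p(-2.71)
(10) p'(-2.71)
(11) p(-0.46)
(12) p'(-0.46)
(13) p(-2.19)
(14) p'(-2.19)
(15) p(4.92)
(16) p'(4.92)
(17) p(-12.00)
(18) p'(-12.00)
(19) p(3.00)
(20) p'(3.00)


(1) = -0.23
(2) = 0.24
(3) = -0.40
(4) = -0.86
(5) = -0.20
(6) = -0.16
(7) = -0.19
(8) = -0.15
(9) = -0.14
(10) = -0.02
(11) = 0.62
(12) = -1.20
(13) = -0.16
(14) = -0.08
(15) = -0.38
(16) = -0.74
(17) = 0.80
(18) = 2.36
(19) = -0.13
(20) = 0.01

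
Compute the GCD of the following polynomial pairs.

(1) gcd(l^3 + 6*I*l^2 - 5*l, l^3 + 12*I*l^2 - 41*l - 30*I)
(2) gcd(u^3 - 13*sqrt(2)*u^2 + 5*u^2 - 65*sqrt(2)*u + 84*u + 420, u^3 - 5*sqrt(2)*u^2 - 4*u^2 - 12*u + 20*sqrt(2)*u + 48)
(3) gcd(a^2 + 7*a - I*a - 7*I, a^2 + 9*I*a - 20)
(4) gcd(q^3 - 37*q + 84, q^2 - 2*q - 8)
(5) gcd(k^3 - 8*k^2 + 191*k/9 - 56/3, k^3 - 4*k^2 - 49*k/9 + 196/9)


(1) = l^2 + 6*I*l - 5
(2) = gcd((u + 5)*(u - 7*sqrt(2))*(u - 6*sqrt(2)), (u - 4)*(u - 6*sqrt(2))*(u + sqrt(2))) = u - 6*sqrt(2)
(3) = 1
(4) = q - 4
(5) = gcd((k - 3)*(k - 8/3)*(k - 7/3), (k - 4)*(k - 7/3)*(k + 7/3)) = k - 7/3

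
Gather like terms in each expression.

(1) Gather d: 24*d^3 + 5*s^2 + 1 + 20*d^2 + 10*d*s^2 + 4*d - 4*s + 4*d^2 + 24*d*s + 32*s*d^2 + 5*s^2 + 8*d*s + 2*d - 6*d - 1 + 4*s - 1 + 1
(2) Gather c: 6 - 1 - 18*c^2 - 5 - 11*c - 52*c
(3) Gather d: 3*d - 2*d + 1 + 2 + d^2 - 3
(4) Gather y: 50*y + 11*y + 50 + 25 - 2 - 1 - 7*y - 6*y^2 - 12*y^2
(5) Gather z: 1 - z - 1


(1) = 24*d^3 + d^2*(32*s + 24) + d*(10*s^2 + 32*s) + 10*s^2
(2) = -18*c^2 - 63*c
(3) = d^2 + d
(4) = -18*y^2 + 54*y + 72
(5) = -z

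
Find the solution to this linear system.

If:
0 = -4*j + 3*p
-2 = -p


Then:
j = 3/2
p = 2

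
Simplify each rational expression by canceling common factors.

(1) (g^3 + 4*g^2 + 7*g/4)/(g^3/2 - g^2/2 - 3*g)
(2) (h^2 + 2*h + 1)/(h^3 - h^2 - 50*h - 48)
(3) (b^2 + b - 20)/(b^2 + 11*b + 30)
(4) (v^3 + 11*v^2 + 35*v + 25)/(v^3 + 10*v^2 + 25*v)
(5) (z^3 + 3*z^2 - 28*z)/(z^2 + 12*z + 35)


(1) = (4*g^2 + 16*g + 7)/(2*g^2 - 2*g - 12)
(2) = (h + 1)/(h^2 - 2*h - 48)
(3) = (b - 4)/(b + 6)
(4) = (v + 1)/v
(5) = (z^2 - 4*z)/(z + 5)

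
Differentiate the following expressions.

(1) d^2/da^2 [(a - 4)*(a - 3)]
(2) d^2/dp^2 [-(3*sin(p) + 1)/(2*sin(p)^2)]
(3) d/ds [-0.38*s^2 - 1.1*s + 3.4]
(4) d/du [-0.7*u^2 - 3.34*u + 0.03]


(1) = 2
(2) = (3 + 4/sin(p) - 6/sin(p)^2 - 6/sin(p)^3)/(2*sin(p))
(3) = -0.76*s - 1.1
(4) = -1.4*u - 3.34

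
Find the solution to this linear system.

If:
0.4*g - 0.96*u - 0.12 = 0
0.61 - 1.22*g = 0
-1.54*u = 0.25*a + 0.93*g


Then:
a = -2.37
g = 0.50
u = 0.08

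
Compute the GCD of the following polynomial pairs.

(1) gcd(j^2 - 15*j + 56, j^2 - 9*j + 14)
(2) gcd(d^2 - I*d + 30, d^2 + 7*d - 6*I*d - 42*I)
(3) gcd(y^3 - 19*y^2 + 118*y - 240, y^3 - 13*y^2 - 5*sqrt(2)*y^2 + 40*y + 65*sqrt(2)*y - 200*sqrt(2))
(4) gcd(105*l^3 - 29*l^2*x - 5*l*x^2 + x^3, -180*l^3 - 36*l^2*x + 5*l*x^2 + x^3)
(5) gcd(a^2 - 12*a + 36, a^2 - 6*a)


(1) = j - 7
(2) = gcd((d - 6*I)*(d + 5*I), (d + 7)*(d - 6*I)) = d - 6*I
(3) = y^2 - 13*y + 40
(4) = 5*l + x
(5) = a - 6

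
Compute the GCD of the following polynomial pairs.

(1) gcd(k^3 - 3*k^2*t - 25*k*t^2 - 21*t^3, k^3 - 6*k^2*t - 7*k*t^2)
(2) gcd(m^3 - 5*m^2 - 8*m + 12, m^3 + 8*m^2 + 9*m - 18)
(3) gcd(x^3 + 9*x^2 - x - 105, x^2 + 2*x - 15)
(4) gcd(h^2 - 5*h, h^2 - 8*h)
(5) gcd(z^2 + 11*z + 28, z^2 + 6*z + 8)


(1) = gcd((k - 7*t)*(k + t)*(k + 3*t), k*(k - 7*t)*(k + t)) = -k^2 + 6*k*t + 7*t^2
(2) = m - 1
(3) = x^2 + 2*x - 15
(4) = h
(5) = gcd((z + 4)*(z + 7), (z + 2)*(z + 4)) = z + 4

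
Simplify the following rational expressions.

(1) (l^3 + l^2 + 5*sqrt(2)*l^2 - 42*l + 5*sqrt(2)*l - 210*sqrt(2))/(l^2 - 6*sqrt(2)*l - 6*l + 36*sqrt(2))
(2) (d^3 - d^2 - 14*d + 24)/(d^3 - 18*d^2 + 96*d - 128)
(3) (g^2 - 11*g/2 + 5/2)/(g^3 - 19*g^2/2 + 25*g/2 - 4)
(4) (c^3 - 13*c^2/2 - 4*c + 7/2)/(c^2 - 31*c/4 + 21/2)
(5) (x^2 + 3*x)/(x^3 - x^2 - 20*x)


(1) = (l^2 + l*(7 + 5*sqrt(2)) + 35*sqrt(2))/(l - 6*sqrt(2))
(2) = (d^2 + d - 12)/(d^2 - 16*d + 64)
(3) = (g - 5)/(g^2 - 9*g + 8)
(4) = (4*c^3 - 26*c^2 - 16*c + 14)/(4*c^2 - 31*c + 42)
(5) = (x + 3)/(x^2 - x - 20)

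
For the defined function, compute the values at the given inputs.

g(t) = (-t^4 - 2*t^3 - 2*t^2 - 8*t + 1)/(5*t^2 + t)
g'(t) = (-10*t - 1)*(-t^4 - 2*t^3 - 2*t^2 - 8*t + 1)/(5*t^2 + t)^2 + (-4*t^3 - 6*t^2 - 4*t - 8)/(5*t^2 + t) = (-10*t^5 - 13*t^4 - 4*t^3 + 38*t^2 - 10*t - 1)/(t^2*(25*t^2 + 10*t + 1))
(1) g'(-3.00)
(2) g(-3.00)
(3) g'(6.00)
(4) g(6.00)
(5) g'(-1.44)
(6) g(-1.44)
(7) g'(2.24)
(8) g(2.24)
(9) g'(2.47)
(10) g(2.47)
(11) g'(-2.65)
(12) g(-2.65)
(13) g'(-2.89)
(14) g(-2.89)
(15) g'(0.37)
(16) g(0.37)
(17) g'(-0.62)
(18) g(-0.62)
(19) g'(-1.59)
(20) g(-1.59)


(1) = 1.05
(2) = -0.48
(3) = -2.72
(4) = -9.93
(5) = 1.38
(6) = 1.13
(7) = -1.03
(8) = -2.73
(9) = -1.16
(10) = -2.98
(11) = 0.98
(12) = -0.12
(13) = 1.03
(14) = -0.36
(15) = -0.01
(16) = -2.23
(17) = 11.65
(18) = 4.24
(19) = 1.19
(20) = 0.93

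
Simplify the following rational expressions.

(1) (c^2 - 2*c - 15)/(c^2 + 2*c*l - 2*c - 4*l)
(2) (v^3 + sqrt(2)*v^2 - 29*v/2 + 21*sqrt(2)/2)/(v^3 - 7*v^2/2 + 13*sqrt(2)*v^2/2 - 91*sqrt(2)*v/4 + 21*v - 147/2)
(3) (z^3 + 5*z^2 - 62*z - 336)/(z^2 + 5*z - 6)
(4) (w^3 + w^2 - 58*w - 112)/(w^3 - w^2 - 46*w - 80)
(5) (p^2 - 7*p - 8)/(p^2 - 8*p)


(1) = (c^2 - 2*c - 15)/(c^2 + 2*c*l - 2*c - 4*l)
(2) = (8*v^2 - 20*sqrt(2)*v + 24)/(8*v^2 + v*(-28 + 24*sqrt(2)) - 84*sqrt(2))
(3) = (z^2 - z - 56)/(z - 1)
(4) = (w + 7)/(w + 5)
(5) = (p + 1)/p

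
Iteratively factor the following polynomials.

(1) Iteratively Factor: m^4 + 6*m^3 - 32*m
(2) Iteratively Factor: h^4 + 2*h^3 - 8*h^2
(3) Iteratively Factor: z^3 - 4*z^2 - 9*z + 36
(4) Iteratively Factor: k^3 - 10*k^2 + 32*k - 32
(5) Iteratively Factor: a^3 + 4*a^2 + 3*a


(1) = (m + 4)*(m^3 + 2*m^2 - 8*m) = (m - 2)*(m + 4)*(m^2 + 4*m) = (m - 2)*(m + 4)^2*(m)
(2) = (h)*(h^3 + 2*h^2 - 8*h) = h*(h - 2)*(h^2 + 4*h) = h^2*(h - 2)*(h + 4)
(3) = (z + 3)*(z^2 - 7*z + 12) = (z - 3)*(z + 3)*(z - 4)
(4) = (k - 2)*(k^2 - 8*k + 16) = (k - 4)*(k - 2)*(k - 4)
(5) = (a + 1)*(a^2 + 3*a) = a*(a + 1)*(a + 3)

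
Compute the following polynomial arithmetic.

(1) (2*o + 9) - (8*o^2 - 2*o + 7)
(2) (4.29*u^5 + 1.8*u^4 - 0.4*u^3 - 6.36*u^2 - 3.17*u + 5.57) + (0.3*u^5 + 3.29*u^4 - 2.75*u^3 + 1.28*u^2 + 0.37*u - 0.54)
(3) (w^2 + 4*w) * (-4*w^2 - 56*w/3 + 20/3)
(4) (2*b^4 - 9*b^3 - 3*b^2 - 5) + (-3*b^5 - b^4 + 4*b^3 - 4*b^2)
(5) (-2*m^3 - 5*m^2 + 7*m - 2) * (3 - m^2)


(1) = -8*o^2 + 4*o + 2
(2) = 4.59*u^5 + 5.09*u^4 - 3.15*u^3 - 5.08*u^2 - 2.8*u + 5.03
(3) = -4*w^4 - 104*w^3/3 - 68*w^2 + 80*w/3
(4) = -3*b^5 + b^4 - 5*b^3 - 7*b^2 - 5
(5) = 2*m^5 + 5*m^4 - 13*m^3 - 13*m^2 + 21*m - 6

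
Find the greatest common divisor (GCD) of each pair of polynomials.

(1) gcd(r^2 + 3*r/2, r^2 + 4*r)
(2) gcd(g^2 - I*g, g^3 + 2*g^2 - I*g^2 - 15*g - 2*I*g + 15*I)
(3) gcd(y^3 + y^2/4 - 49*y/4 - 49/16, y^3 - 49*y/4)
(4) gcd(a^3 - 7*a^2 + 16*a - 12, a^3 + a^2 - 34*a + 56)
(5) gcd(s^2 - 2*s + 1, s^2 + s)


(1) = gcd(r*(r + 3/2), r*(r + 4)) = r
(2) = gcd(g*(g - I), (g - 3)*(g + 5)*(g - I)) = g - I
(3) = y^2 - 49/4
(4) = gcd((a - 3)*(a - 2)^2, (a - 4)*(a - 2)*(a + 7)) = a - 2
(5) = 1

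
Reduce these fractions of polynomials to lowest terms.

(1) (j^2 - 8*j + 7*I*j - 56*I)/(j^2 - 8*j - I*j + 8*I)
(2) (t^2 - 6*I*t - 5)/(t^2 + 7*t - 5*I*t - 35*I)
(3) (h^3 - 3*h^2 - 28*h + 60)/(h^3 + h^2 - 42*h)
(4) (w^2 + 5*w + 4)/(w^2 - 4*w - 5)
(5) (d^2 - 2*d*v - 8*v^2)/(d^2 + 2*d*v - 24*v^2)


(1) = (j + 7*I)/(j - I)
(2) = (t - I)/(t + 7)
(3) = (h^2 + 3*h - 10)/(h^2 + 7*h)
(4) = (w + 4)/(w - 5)
(5) = (d + 2*v)/(d + 6*v)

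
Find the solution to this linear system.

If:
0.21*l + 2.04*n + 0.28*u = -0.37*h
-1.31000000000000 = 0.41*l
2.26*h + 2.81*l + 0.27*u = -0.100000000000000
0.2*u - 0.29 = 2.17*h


Then:
h = 1.64
l = -3.20
n = -2.60
u = 19.19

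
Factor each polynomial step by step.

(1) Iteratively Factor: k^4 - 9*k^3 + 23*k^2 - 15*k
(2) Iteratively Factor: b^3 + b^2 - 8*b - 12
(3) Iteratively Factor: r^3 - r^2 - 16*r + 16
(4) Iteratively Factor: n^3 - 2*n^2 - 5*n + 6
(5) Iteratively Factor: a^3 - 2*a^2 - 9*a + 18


(1) = (k - 1)*(k^3 - 8*k^2 + 15*k) = (k - 5)*(k - 1)*(k^2 - 3*k) = (k - 5)*(k - 3)*(k - 1)*(k)
(2) = (b + 2)*(b^2 - b - 6) = (b - 3)*(b + 2)*(b + 2)
(3) = (r - 4)*(r^2 + 3*r - 4) = (r - 4)*(r - 1)*(r + 4)
(4) = (n - 3)*(n^2 + n - 2) = (n - 3)*(n + 2)*(n - 1)
(5) = (a + 3)*(a^2 - 5*a + 6) = (a - 3)*(a + 3)*(a - 2)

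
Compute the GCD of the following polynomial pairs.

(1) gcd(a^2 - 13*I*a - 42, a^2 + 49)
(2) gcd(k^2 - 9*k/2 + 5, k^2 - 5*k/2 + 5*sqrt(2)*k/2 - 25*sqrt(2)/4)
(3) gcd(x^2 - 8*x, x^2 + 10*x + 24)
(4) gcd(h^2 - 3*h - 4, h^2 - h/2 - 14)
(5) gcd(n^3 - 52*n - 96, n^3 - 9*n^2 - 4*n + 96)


(1) = gcd((a - 7*I)*(a - 6*I), (a - 7*I)*(a + 7*I)) = a - 7*I
(2) = gcd((k - 5/2)*(k - 2), (k - 5/2)*(k + 5*sqrt(2)/2)) = k - 5/2
(3) = 1
(4) = gcd((h - 4)*(h + 1), (h - 4)*(h + 7/2)) = h - 4
(5) = gcd((n - 8)*(n + 2)*(n + 6), (n - 8)*(n - 4)*(n + 3)) = n - 8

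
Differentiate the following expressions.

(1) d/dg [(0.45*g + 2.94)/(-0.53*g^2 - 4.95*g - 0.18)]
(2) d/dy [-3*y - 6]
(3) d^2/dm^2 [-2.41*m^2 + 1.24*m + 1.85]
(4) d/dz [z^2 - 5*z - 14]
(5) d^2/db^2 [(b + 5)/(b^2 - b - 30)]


(1) = (0.2385*g^2 + 3.1164*g + 14.472)/(0.2809*g^4 + 5.247*g^3 + 24.6933*g^2 + 1.782*g + 0.0324)
(2) = -3
(3) = -4.82000000000000
(4) = 2*z - 5
(5) = 2/(b^3 - 18*b^2 + 108*b - 216)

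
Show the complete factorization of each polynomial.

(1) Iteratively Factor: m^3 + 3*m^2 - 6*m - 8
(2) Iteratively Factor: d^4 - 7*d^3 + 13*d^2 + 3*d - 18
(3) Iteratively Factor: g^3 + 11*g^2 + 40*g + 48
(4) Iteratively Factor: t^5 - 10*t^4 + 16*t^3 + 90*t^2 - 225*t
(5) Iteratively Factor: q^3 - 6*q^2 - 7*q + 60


(1) = (m + 4)*(m^2 - m - 2) = (m - 2)*(m + 4)*(m + 1)
(2) = (d - 3)*(d^3 - 4*d^2 + d + 6) = (d - 3)^2*(d^2 - d - 2) = (d - 3)^2*(d + 1)*(d - 2)
(3) = (g + 3)*(g^2 + 8*g + 16) = (g + 3)*(g + 4)*(g + 4)
(4) = (t - 5)*(t^4 - 5*t^3 - 9*t^2 + 45*t) = t*(t - 5)*(t^3 - 5*t^2 - 9*t + 45) = t*(t - 5)*(t + 3)*(t^2 - 8*t + 15) = t*(t - 5)^2*(t + 3)*(t - 3)
(5) = (q - 4)*(q^2 - 2*q - 15) = (q - 4)*(q + 3)*(q - 5)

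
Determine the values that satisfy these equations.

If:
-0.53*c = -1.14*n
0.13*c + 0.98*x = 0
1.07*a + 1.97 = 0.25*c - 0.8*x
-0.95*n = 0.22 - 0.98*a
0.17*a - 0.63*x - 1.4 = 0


Then:
No Solution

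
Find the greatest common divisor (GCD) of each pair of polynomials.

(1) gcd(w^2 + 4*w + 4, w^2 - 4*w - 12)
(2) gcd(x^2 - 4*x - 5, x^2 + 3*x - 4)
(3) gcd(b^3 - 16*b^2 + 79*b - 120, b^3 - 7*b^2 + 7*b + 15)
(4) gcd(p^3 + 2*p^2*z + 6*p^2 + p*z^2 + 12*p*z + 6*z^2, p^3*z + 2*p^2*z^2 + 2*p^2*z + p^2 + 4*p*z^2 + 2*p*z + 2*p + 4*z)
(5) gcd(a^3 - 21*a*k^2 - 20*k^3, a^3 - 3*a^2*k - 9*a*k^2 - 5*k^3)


(1) = gcd((w + 2)^2, (w - 6)*(w + 2)) = w + 2
(2) = gcd((x - 5)*(x + 1), (x - 1)*(x + 4)) = 1
(3) = b^2 - 8*b + 15
(4) = 1
(5) = gcd((a - 5*k)*(a + k)*(a + 4*k), (a - 5*k)*(a + k)^2) = a^2 - 4*a*k - 5*k^2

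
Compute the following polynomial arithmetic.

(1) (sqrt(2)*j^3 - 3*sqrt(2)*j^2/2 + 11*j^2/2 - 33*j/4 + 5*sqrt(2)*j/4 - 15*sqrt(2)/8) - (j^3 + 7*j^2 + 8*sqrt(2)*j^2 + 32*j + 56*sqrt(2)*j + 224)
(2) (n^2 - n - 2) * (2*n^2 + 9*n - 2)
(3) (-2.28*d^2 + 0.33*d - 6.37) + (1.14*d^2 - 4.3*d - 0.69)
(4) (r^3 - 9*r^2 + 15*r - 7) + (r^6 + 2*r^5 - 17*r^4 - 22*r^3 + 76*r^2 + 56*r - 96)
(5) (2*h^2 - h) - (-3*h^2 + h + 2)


(1) = -j^3 + sqrt(2)*j^3 - 19*sqrt(2)*j^2/2 - 3*j^2/2 - 219*sqrt(2)*j/4 - 161*j/4 - 224 - 15*sqrt(2)/8
(2) = 2*n^4 + 7*n^3 - 15*n^2 - 16*n + 4
(3) = -1.14*d^2 - 3.97*d - 7.06
(4) = r^6 + 2*r^5 - 17*r^4 - 21*r^3 + 67*r^2 + 71*r - 103
(5) = 5*h^2 - 2*h - 2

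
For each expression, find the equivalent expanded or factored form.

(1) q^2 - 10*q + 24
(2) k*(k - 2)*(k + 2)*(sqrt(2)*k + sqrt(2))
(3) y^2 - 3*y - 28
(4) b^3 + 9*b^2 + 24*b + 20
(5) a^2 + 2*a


(1) = (q - 6)*(q - 4)
(2) = sqrt(2)*k^4 + sqrt(2)*k^3 - 4*sqrt(2)*k^2 - 4*sqrt(2)*k
(3) = (y - 7)*(y + 4)
(4) = (b + 2)^2*(b + 5)
(5) = a*(a + 2)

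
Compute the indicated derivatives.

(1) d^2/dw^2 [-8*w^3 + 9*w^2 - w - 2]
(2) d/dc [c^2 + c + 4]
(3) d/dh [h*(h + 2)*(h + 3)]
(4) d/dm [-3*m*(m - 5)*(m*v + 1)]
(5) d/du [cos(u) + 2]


(1) = 18 - 48*w
(2) = 2*c + 1
(3) = 3*h^2 + 10*h + 6
(4) = -9*m^2*v + 30*m*v - 6*m + 15
(5) = -sin(u)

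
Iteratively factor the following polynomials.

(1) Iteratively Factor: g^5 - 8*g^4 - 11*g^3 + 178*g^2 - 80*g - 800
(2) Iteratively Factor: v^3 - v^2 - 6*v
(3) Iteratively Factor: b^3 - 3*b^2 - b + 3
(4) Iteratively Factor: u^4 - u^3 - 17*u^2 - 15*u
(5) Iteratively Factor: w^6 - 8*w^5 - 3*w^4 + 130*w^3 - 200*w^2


(1) = (g - 4)*(g^4 - 4*g^3 - 27*g^2 + 70*g + 200) = (g - 4)*(g + 2)*(g^3 - 6*g^2 - 15*g + 100) = (g - 4)*(g + 2)*(g + 4)*(g^2 - 10*g + 25) = (g - 5)*(g - 4)*(g + 2)*(g + 4)*(g - 5)
(2) = (v - 3)*(v^2 + 2*v) = v*(v - 3)*(v + 2)
(3) = (b - 1)*(b^2 - 2*b - 3) = (b - 3)*(b - 1)*(b + 1)
(4) = (u + 1)*(u^3 - 2*u^2 - 15*u) = (u + 1)*(u + 3)*(u^2 - 5*u) = u*(u + 1)*(u + 3)*(u - 5)
(5) = (w)*(w^5 - 8*w^4 - 3*w^3 + 130*w^2 - 200*w) = w^2*(w^4 - 8*w^3 - 3*w^2 + 130*w - 200) = w^2*(w - 2)*(w^3 - 6*w^2 - 15*w + 100) = w^2*(w - 2)*(w + 4)*(w^2 - 10*w + 25) = w^2*(w - 5)*(w - 2)*(w + 4)*(w - 5)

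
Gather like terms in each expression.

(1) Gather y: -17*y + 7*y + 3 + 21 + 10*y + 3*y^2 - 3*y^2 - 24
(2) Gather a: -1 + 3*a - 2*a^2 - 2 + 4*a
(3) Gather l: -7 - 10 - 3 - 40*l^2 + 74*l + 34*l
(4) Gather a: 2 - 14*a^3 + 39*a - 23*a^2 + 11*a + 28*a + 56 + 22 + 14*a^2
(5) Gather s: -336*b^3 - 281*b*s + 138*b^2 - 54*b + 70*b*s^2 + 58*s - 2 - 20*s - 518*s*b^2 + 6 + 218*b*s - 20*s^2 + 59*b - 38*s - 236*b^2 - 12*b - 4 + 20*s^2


(1) = 0
(2) = -2*a^2 + 7*a - 3
(3) = -40*l^2 + 108*l - 20
(4) = -14*a^3 - 9*a^2 + 78*a + 80
(5) = -336*b^3 - 98*b^2 + 70*b*s^2 - 7*b + s*(-518*b^2 - 63*b)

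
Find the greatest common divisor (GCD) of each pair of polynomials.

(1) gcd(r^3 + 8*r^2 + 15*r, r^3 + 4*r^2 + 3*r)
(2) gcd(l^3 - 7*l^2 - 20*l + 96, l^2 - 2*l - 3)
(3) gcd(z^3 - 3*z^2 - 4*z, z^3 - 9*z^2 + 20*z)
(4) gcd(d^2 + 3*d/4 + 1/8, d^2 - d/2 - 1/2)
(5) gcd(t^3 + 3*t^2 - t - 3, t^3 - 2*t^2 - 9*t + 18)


(1) = gcd(r*(r + 3)*(r + 5), r*(r + 1)*(r + 3)) = r^2 + 3*r
(2) = gcd((l - 8)*(l - 3)*(l + 4), (l - 3)*(l + 1)) = l - 3
(3) = z^2 - 4*z
(4) = gcd((d + 1/4)*(d + 1/2), (d - 1)*(d + 1/2)) = d + 1/2
(5) = gcd((t - 1)*(t + 1)*(t + 3), (t - 3)*(t - 2)*(t + 3)) = t + 3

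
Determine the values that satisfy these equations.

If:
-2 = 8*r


Then:
r = -1/4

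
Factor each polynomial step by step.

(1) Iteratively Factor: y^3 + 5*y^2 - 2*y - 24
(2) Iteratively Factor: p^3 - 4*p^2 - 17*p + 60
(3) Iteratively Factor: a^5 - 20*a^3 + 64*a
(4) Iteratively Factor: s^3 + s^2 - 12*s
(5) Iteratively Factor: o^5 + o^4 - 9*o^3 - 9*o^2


(1) = (y + 3)*(y^2 + 2*y - 8) = (y + 3)*(y + 4)*(y - 2)
(2) = (p + 4)*(p^2 - 8*p + 15) = (p - 3)*(p + 4)*(p - 5)
(3) = (a - 2)*(a^4 + 2*a^3 - 16*a^2 - 32*a) = (a - 2)*(a + 2)*(a^3 - 16*a) = (a - 4)*(a - 2)*(a + 2)*(a^2 + 4*a) = (a - 4)*(a - 2)*(a + 2)*(a + 4)*(a)
(4) = (s)*(s^2 + s - 12) = s*(s + 4)*(s - 3)
(5) = (o)*(o^4 + o^3 - 9*o^2 - 9*o) = o^2*(o^3 + o^2 - 9*o - 9) = o^2*(o + 1)*(o^2 - 9) = o^2*(o + 1)*(o + 3)*(o - 3)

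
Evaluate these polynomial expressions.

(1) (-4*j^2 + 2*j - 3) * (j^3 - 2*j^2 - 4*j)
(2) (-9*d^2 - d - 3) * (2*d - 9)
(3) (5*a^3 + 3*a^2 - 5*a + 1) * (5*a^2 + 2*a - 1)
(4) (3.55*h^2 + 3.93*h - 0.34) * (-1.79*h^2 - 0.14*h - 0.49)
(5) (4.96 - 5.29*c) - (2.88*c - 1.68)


(1) = -4*j^5 + 10*j^4 + 9*j^3 - 2*j^2 + 12*j
(2) = -18*d^3 + 79*d^2 + 3*d + 27
(3) = 25*a^5 + 25*a^4 - 24*a^3 - 8*a^2 + 7*a - 1
(4) = -6.3545*h^4 - 7.5317*h^3 - 1.6811*h^2 - 1.8781*h + 0.1666
(5) = 6.64 - 8.17*c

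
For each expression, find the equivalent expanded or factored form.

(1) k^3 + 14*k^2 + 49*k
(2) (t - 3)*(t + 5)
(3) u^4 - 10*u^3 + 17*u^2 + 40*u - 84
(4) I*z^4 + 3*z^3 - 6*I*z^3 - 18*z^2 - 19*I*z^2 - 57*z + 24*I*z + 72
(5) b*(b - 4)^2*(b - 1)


(1) = k*(k + 7)^2
(2) = t^2 + 2*t - 15
(3) = (u - 7)*(u - 3)*(u - 2)*(u + 2)
(4) = (z - 8)*(z + 3)*(z - 3*I)*(I*z - I)
(5) = b^4 - 9*b^3 + 24*b^2 - 16*b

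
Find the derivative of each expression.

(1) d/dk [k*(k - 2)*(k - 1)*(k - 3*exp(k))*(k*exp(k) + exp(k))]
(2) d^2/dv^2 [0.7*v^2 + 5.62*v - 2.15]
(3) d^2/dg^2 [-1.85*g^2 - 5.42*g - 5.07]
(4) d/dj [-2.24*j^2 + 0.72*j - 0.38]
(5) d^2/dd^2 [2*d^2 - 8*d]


(1) = (k^5 - 6*k^4*exp(k) + 3*k^4 - 9*k^3 + 24*k^2*exp(k) - k^2 - 6*k*exp(k) + 4*k - 6*exp(k))*exp(k)
(2) = 1.40000000000000
(3) = -3.70000000000000
(4) = 0.72 - 4.48*j
(5) = 4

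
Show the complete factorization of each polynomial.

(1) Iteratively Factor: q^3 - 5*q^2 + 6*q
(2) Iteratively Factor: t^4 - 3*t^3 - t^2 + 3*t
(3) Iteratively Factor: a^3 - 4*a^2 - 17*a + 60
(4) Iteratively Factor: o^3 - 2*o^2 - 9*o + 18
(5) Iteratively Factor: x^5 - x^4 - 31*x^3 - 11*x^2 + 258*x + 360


(1) = (q - 3)*(q^2 - 2*q) = q*(q - 3)*(q - 2)
(2) = (t + 1)*(t^3 - 4*t^2 + 3*t) = t*(t + 1)*(t^2 - 4*t + 3) = t*(t - 1)*(t + 1)*(t - 3)
(3) = (a + 4)*(a^2 - 8*a + 15) = (a - 5)*(a + 4)*(a - 3)
(4) = (o - 2)*(o^2 - 9) = (o - 2)*(o + 3)*(o - 3)
(5) = (x - 5)*(x^4 + 4*x^3 - 11*x^2 - 66*x - 72) = (x - 5)*(x - 4)*(x^3 + 8*x^2 + 21*x + 18) = (x - 5)*(x - 4)*(x + 2)*(x^2 + 6*x + 9) = (x - 5)*(x - 4)*(x + 2)*(x + 3)*(x + 3)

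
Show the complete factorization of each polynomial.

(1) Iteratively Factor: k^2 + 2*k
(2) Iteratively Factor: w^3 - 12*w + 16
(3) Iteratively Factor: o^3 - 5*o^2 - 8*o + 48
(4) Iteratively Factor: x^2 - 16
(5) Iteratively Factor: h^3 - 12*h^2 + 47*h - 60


(1) = (k + 2)*(k)
(2) = (w - 2)*(w^2 + 2*w - 8) = (w - 2)*(w + 4)*(w - 2)
(3) = (o - 4)*(o^2 - o - 12) = (o - 4)^2*(o + 3)
(4) = (x + 4)*(x - 4)
(5) = (h - 4)*(h^2 - 8*h + 15) = (h - 5)*(h - 4)*(h - 3)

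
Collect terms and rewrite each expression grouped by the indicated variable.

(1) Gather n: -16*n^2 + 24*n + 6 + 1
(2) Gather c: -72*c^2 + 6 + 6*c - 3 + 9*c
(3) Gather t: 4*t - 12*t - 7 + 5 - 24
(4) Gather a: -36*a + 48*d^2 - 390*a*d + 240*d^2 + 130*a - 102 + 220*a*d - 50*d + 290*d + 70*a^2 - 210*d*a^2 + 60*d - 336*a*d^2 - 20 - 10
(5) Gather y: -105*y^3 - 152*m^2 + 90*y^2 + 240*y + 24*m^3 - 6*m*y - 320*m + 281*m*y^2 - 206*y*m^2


(1) = -16*n^2 + 24*n + 7
(2) = -72*c^2 + 15*c + 3
(3) = -8*t - 26
(4) = a^2*(70 - 210*d) + a*(-336*d^2 - 170*d + 94) + 288*d^2 + 300*d - 132
(5) = 24*m^3 - 152*m^2 - 320*m - 105*y^3 + y^2*(281*m + 90) + y*(-206*m^2 - 6*m + 240)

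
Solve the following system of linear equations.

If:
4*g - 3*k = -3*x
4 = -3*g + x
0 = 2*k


Then:
g = -12/13
k = 0
x = 16/13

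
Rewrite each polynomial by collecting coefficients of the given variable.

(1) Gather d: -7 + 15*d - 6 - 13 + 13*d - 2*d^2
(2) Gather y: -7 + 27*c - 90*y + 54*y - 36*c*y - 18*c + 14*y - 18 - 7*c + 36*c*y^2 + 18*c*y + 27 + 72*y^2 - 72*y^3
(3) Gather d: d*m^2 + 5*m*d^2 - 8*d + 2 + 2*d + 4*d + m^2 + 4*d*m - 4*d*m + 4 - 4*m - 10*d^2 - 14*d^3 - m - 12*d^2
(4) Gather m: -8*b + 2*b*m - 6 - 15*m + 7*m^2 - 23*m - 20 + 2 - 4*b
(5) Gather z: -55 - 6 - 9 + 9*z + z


(1) = -2*d^2 + 28*d - 26
(2) = 2*c - 72*y^3 + y^2*(36*c + 72) + y*(-18*c - 22) + 2
(3) = -14*d^3 + d^2*(5*m - 22) + d*(m^2 - 2) + m^2 - 5*m + 6
(4) = -12*b + 7*m^2 + m*(2*b - 38) - 24
(5) = 10*z - 70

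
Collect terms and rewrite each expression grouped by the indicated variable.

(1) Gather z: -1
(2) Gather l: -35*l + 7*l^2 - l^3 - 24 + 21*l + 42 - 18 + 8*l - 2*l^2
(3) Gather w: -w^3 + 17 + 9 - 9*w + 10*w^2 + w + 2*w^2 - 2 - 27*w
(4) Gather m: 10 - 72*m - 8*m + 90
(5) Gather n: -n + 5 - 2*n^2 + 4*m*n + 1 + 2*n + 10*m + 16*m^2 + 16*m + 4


(1) = -1
(2) = -l^3 + 5*l^2 - 6*l
(3) = -w^3 + 12*w^2 - 35*w + 24
(4) = 100 - 80*m
(5) = 16*m^2 + 26*m - 2*n^2 + n*(4*m + 1) + 10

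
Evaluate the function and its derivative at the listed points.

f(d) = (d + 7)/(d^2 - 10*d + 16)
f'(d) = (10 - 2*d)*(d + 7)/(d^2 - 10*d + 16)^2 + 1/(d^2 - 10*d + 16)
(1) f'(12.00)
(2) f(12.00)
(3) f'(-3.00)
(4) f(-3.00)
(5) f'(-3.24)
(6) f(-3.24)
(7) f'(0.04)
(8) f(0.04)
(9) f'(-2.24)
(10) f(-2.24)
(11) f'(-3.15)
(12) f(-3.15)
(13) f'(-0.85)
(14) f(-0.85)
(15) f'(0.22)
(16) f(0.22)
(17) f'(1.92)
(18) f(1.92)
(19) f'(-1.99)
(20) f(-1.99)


(1) = -0.14
(2) = 0.47
(3) = 0.04
(4) = 0.07
(5) = 0.03
(6) = 0.06
(7) = 0.35
(8) = 0.45
(9) = 0.06
(10) = 0.11
(11) = 0.04
(12) = 0.07
(13) = 0.15
(14) = 0.24
(15) = 0.43
(16) = 0.52
(17) = 234.31
(18) = 18.34
(19) = 0.07
(20) = 0.13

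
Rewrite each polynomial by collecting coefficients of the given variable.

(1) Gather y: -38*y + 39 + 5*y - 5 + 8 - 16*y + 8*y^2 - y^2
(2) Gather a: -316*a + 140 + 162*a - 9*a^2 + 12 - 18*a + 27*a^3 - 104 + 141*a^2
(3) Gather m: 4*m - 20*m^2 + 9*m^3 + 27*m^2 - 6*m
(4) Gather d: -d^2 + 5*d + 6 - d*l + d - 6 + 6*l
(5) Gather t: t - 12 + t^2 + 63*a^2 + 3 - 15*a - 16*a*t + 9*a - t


(1) = 7*y^2 - 49*y + 42
(2) = 27*a^3 + 132*a^2 - 172*a + 48
(3) = 9*m^3 + 7*m^2 - 2*m
(4) = -d^2 + d*(6 - l) + 6*l
(5) = 63*a^2 - 16*a*t - 6*a + t^2 - 9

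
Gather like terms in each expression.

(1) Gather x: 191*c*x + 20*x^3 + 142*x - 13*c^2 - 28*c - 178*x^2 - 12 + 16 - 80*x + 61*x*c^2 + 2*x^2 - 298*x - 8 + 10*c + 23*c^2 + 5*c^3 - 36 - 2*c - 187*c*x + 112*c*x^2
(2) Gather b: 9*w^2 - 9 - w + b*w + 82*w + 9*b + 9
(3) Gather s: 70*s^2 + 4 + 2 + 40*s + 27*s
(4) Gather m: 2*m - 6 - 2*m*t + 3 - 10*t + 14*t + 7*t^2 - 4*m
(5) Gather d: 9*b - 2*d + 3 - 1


(1) = 5*c^3 + 10*c^2 - 20*c + 20*x^3 + x^2*(112*c - 176) + x*(61*c^2 + 4*c - 236) - 40
(2) = b*(w + 9) + 9*w^2 + 81*w
(3) = 70*s^2 + 67*s + 6
(4) = m*(-2*t - 2) + 7*t^2 + 4*t - 3
(5) = 9*b - 2*d + 2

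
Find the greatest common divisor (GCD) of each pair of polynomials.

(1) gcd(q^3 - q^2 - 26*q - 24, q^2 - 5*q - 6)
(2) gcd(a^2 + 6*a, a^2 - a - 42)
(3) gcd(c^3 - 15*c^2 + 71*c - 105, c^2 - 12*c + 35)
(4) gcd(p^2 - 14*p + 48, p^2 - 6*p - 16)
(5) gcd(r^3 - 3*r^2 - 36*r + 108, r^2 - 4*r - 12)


(1) = gcd((q - 6)*(q + 1)*(q + 4), (q - 6)*(q + 1)) = q^2 - 5*q - 6
(2) = a + 6
(3) = c^2 - 12*c + 35
(4) = gcd((p - 8)*(p - 6), (p - 8)*(p + 2)) = p - 8
(5) = r - 6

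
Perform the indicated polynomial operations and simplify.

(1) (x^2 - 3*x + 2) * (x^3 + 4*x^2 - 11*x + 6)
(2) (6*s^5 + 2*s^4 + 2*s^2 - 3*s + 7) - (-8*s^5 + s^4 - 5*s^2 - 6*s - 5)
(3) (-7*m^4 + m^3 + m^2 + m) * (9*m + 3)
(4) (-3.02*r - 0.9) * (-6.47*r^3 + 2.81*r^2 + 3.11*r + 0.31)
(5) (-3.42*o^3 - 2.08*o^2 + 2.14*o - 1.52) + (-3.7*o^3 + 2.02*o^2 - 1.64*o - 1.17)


(1) = x^5 + x^4 - 21*x^3 + 47*x^2 - 40*x + 12
(2) = 14*s^5 + s^4 + 7*s^2 + 3*s + 12
(3) = -63*m^5 - 12*m^4 + 12*m^3 + 12*m^2 + 3*m
(4) = 19.5394*r^4 - 2.6632*r^3 - 11.9212*r^2 - 3.7352*r - 0.279
(5) = -7.12*o^3 - 0.06*o^2 + 0.5*o - 2.69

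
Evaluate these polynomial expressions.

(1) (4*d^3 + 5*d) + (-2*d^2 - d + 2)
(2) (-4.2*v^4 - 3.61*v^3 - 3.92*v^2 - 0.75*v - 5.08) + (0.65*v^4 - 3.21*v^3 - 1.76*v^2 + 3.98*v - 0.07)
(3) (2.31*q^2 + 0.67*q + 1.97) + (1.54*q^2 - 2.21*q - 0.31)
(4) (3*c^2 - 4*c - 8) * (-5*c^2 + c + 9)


(1) = 4*d^3 - 2*d^2 + 4*d + 2
(2) = -3.55*v^4 - 6.82*v^3 - 5.68*v^2 + 3.23*v - 5.15
(3) = 3.85*q^2 - 1.54*q + 1.66
(4) = -15*c^4 + 23*c^3 + 63*c^2 - 44*c - 72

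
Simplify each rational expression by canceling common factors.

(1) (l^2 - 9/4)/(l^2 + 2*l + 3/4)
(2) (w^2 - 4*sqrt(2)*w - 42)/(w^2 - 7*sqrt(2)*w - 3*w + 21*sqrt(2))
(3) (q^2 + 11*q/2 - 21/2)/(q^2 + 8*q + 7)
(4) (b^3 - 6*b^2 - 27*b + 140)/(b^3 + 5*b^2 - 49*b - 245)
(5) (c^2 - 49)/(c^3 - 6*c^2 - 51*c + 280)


(1) = (2*l - 3)/(2*l + 1)
(2) = (w + 3*sqrt(2))/(w - 3)
(3) = (2*q - 3)/(2*q + 2)
(4) = (b - 4)/(b + 7)
(5) = (c - 7)/(c^2 - 13*c + 40)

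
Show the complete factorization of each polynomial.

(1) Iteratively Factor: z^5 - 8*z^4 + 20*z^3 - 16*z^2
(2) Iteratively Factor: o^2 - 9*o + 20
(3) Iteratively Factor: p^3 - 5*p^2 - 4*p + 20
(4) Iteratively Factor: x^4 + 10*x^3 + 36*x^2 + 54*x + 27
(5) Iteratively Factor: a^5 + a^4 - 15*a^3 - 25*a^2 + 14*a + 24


(1) = (z)*(z^4 - 8*z^3 + 20*z^2 - 16*z) = z^2*(z^3 - 8*z^2 + 20*z - 16) = z^2*(z - 2)*(z^2 - 6*z + 8) = z^2*(z - 4)*(z - 2)*(z - 2)
(2) = (o - 5)*(o - 4)
(3) = (p - 5)*(p^2 - 4) = (p - 5)*(p + 2)*(p - 2)
(4) = (x + 3)*(x^3 + 7*x^2 + 15*x + 9) = (x + 3)^2*(x^2 + 4*x + 3) = (x + 1)*(x + 3)^2*(x + 3)
(5) = (a + 1)*(a^4 - 15*a^2 - 10*a + 24) = (a - 4)*(a + 1)*(a^3 + 4*a^2 + a - 6) = (a - 4)*(a + 1)*(a + 2)*(a^2 + 2*a - 3) = (a - 4)*(a - 1)*(a + 1)*(a + 2)*(a + 3)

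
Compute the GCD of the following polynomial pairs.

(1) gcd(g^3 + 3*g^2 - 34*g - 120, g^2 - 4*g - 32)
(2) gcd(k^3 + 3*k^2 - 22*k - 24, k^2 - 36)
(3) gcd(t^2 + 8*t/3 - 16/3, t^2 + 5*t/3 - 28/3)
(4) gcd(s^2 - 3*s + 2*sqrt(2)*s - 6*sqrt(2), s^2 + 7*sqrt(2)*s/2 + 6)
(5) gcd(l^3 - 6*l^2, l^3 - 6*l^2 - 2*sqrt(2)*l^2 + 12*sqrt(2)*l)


(1) = gcd((g - 6)*(g + 4)*(g + 5), (g - 8)*(g + 4)) = g + 4
(2) = gcd((k - 4)*(k + 1)*(k + 6), (k - 6)*(k + 6)) = k + 6
(3) = gcd((t - 4/3)*(t + 4), (t - 7/3)*(t + 4)) = t + 4
(4) = s + 2*sqrt(2)
(5) = gcd(l^2*(l - 6), l*(l - 6)*(l - 2*sqrt(2))) = l^2 - 6*l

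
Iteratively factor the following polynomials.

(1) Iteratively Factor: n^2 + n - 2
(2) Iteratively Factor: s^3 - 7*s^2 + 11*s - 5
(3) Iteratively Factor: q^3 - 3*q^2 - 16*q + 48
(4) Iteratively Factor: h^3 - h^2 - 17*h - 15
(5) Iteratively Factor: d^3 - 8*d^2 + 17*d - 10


(1) = (n - 1)*(n + 2)
(2) = (s - 5)*(s^2 - 2*s + 1) = (s - 5)*(s - 1)*(s - 1)
(3) = (q - 3)*(q^2 - 16) = (q - 3)*(q + 4)*(q - 4)
(4) = (h - 5)*(h^2 + 4*h + 3) = (h - 5)*(h + 1)*(h + 3)
(5) = (d - 1)*(d^2 - 7*d + 10) = (d - 5)*(d - 1)*(d - 2)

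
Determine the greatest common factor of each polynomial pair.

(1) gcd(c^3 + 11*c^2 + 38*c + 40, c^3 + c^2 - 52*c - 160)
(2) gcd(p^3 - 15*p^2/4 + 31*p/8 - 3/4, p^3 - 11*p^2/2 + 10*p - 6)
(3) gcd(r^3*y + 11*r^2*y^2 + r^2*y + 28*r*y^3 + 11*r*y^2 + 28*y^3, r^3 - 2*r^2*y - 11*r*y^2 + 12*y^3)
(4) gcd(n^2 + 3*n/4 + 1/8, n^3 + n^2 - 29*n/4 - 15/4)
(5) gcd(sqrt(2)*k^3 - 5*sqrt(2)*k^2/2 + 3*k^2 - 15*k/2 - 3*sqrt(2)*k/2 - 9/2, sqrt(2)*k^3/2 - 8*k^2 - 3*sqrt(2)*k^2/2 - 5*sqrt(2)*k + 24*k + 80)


(1) = c^2 + 9*c + 20
(2) = p^2 - 7*p/2 + 3
(3) = 1
(4) = n + 1/2
(5) = 1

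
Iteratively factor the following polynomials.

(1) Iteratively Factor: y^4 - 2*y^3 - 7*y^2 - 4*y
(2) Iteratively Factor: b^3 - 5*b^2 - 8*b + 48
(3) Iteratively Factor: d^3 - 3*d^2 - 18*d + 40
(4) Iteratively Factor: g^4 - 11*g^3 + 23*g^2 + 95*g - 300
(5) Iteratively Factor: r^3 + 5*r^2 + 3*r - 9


(1) = (y)*(y^3 - 2*y^2 - 7*y - 4) = y*(y + 1)*(y^2 - 3*y - 4) = y*(y - 4)*(y + 1)*(y + 1)
(2) = (b - 4)*(b^2 - b - 12) = (b - 4)*(b + 3)*(b - 4)
(3) = (d - 5)*(d^2 + 2*d - 8) = (d - 5)*(d + 4)*(d - 2)
(4) = (g - 4)*(g^3 - 7*g^2 - 5*g + 75) = (g - 4)*(g + 3)*(g^2 - 10*g + 25) = (g - 5)*(g - 4)*(g + 3)*(g - 5)
(5) = (r + 3)*(r^2 + 2*r - 3) = (r - 1)*(r + 3)*(r + 3)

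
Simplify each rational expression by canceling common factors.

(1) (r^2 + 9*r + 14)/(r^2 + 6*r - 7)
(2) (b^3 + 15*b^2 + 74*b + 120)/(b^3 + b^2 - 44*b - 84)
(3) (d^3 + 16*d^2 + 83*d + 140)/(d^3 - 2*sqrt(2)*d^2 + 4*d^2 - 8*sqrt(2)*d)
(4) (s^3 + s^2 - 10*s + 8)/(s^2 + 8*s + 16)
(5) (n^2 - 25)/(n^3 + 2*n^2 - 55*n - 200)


(1) = (r + 2)/(r - 1)
(2) = (b^2 + 9*b + 20)/(b^2 - 5*b - 14)
(3) = (d^2 + 12*d + 35)/(d^2 - 2*sqrt(2)*d)
(4) = (s^2 - 3*s + 2)/(s + 4)
(5) = (n - 5)/(n^2 - 3*n - 40)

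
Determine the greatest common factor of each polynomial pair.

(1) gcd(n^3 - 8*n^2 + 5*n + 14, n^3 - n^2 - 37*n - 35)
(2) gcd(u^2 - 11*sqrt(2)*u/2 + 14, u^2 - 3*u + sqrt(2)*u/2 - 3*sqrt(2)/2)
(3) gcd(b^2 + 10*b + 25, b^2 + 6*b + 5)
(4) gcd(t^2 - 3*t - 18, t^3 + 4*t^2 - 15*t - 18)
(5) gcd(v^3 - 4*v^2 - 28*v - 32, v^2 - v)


(1) = gcd((n - 7)*(n - 2)*(n + 1), (n - 7)*(n + 1)*(n + 5)) = n^2 - 6*n - 7
(2) = gcd((u - 7*sqrt(2)/2)*(u - 2*sqrt(2)), (u - 3)*(u + sqrt(2)/2)) = 1
(3) = b + 5
(4) = 1
(5) = 1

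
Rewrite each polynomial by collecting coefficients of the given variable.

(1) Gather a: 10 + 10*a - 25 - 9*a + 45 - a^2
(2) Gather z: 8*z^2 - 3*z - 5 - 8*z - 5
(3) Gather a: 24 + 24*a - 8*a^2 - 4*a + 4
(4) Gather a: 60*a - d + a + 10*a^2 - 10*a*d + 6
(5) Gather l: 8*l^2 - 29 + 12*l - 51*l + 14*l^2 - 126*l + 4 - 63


(1) = -a^2 + a + 30
(2) = 8*z^2 - 11*z - 10
(3) = -8*a^2 + 20*a + 28
(4) = 10*a^2 + a*(61 - 10*d) - d + 6
(5) = 22*l^2 - 165*l - 88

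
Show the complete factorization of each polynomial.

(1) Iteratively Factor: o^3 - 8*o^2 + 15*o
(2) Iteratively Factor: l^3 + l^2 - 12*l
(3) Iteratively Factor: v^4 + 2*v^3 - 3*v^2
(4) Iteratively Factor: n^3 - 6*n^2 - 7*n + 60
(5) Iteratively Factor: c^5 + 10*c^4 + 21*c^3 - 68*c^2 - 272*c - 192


(1) = (o - 3)*(o^2 - 5*o) = (o - 5)*(o - 3)*(o)
(2) = (l)*(l^2 + l - 12) = l*(l + 4)*(l - 3)
(3) = (v - 1)*(v^3 + 3*v^2) = v*(v - 1)*(v^2 + 3*v) = v*(v - 1)*(v + 3)*(v)
(4) = (n + 3)*(n^2 - 9*n + 20) = (n - 4)*(n + 3)*(n - 5)
(5) = (c + 4)*(c^4 + 6*c^3 - 3*c^2 - 56*c - 48) = (c + 1)*(c + 4)*(c^3 + 5*c^2 - 8*c - 48) = (c + 1)*(c + 4)^2*(c^2 + c - 12) = (c - 3)*(c + 1)*(c + 4)^2*(c + 4)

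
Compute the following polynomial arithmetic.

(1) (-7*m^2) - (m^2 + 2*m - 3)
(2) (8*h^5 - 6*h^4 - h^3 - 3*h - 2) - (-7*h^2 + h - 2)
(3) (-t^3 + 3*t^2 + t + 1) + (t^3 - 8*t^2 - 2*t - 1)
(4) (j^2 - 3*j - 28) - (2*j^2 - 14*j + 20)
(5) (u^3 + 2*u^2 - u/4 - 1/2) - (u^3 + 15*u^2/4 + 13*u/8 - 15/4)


(1) = -8*m^2 - 2*m + 3
(2) = 8*h^5 - 6*h^4 - h^3 + 7*h^2 - 4*h
(3) = -5*t^2 - t
(4) = -j^2 + 11*j - 48
(5) = -7*u^2/4 - 15*u/8 + 13/4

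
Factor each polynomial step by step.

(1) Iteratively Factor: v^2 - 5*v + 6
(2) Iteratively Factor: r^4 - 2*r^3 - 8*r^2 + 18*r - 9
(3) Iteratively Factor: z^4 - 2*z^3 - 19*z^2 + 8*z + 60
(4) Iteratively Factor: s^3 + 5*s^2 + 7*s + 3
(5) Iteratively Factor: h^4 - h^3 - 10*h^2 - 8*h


(1) = (v - 2)*(v - 3)
(2) = (r + 3)*(r^3 - 5*r^2 + 7*r - 3) = (r - 1)*(r + 3)*(r^2 - 4*r + 3) = (r - 3)*(r - 1)*(r + 3)*(r - 1)
(3) = (z + 3)*(z^3 - 5*z^2 - 4*z + 20) = (z - 2)*(z + 3)*(z^2 - 3*z - 10) = (z - 5)*(z - 2)*(z + 3)*(z + 2)
(4) = (s + 3)*(s^2 + 2*s + 1) = (s + 1)*(s + 3)*(s + 1)
(5) = (h - 4)*(h^3 + 3*h^2 + 2*h) = (h - 4)*(h + 2)*(h^2 + h) = (h - 4)*(h + 1)*(h + 2)*(h)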